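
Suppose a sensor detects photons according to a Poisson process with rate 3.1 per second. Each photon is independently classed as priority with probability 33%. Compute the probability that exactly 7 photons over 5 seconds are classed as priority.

Thinning: the photons that are classed as priority themselves form a Poisson process with rate 0.33 × 3.1 = 1.023 per second.
Over the interval, μ = 1.023 × 5 = 5.115 (5 seconds).
P(N = 7) = e^(−5.115) · 5.115^7/7! ≈ 0.1092.

0.1092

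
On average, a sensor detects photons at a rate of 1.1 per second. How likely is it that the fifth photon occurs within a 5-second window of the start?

0.6425

Over the interval, μ = 1.1 × 5 = 5.5 (a 5-second window = 5 seconds).
The fifth arrival falls in the interval iff at least 5 events occur there: P(S_5 ≤ t) = P(N ≥ 5) = 1 − P(N ≤ 4) ≈ 0.6425.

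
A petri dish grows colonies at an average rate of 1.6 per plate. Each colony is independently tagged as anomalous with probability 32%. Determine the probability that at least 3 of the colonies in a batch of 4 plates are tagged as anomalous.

0.3363

Thinning: the colonies that are tagged as anomalous themselves form a Poisson process with rate 0.32 × 1.6 = 0.512 per plate.
Over the interval, μ = 0.512 × 4 = 2.048 (a batch of 4 plates = 4 plates).
P(N ≥ 3) = 1 − P(N ≤ 2) ≈ 0.3363.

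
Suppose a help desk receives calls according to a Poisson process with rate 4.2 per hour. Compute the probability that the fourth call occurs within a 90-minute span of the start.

0.8736

Over the interval, μ = 4.2 × 1.5 = 6.3 (a 90-minute span = 1.5 hours).
The fourth arrival falls in the interval iff at least 4 events occur there: P(S_4 ≤ t) = P(N ≥ 4) = 1 − P(N ≤ 3) ≈ 0.8736.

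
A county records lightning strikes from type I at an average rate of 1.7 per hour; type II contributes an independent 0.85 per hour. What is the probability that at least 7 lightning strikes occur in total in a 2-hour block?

Independent Poisson processes superpose: combined rate λ = 1.7 + 0.85 = 2.55 per hour.
Over the interval, μ = 2.55 × 2 = 5.1 (a 2-hour block = 2 hours).
P(N ≥ 7) = 1 − P(N ≤ 6) ≈ 0.2526.

0.2526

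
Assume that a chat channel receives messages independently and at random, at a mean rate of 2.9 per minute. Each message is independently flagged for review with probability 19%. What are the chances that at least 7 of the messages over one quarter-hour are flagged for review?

Thinning: the messages that are flagged for review themselves form a Poisson process with rate 0.19 × 2.9 = 0.551 per minute.
Over the interval, μ = 0.551 × 15 = 8.265 (a quarter-hour = 15 minutes).
P(N ≥ 7) = 1 − P(N ≤ 6) ≈ 0.7179.

0.7179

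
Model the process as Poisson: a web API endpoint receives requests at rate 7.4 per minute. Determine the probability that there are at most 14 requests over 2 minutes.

0.4863

Over the interval, μ = 7.4 × 2 = 14.8 (2 minutes).
P(N ≤ 14) = Σ_{j=0}^{14} e^(−μ) μ^j/j! ≈ 0.4863.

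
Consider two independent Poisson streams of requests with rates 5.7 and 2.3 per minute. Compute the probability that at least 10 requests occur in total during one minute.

Independent Poisson processes superpose: combined rate λ = 5.7 + 2.3 = 8 per minute.
So μ = 8.
P(N ≥ 10) = 1 − P(N ≤ 9) ≈ 0.2834.

0.2834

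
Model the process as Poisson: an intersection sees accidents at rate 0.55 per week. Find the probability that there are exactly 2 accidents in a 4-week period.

Over the interval, μ = 0.55 × 4 = 2.2 (a 4-week period = 4 weeks).
P(N = 2) = e^(−μ) μ^2/2! = e^(−2.2) · 2.2^2/2 ≈ 0.2681.

0.2681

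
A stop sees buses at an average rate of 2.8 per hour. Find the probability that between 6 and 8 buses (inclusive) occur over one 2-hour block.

Over the interval, μ = 2.8 × 2 = 5.6 (a 2-hour block = 2 hours).
P(6 ≤ N ≤ 8) = Σ_{j=6}^{8} e^(−5.6) · 5.6^j/j! ≈ 0.3738.

0.3738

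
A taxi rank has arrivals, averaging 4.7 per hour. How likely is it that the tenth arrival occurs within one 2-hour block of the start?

Over the interval, μ = 4.7 × 2 = 9.4 (a 2-hour block = 2 hours).
The tenth arrival falls in the interval iff at least 10 events occur there: P(S_10 ≤ t) = P(N ≥ 10) = 1 − P(N ≤ 9) ≈ 0.4651.

0.4651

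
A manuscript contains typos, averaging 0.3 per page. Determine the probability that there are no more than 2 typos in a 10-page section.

Over the interval, μ = 0.3 × 10 = 3 (a 10-page section = 10 pages).
P(N ≤ 2) = Σ_{j=0}^{2} e^(−μ) μ^j/j! ≈ 0.4232.

0.4232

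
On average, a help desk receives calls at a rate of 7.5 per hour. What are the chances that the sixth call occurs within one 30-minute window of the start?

0.1771

Over the interval, μ = 7.5 × 0.5 = 3.75 (a 30-minute window = 0.5 hours).
The sixth arrival falls in the interval iff at least 6 events occur there: P(S_6 ≤ t) = P(N ≥ 6) = 1 − P(N ≤ 5) ≈ 0.1771.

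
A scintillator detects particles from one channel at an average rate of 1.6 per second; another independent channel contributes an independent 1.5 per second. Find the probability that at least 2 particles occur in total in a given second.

Independent Poisson processes superpose: combined rate λ = 1.6 + 1.5 = 3.1 per second.
So μ = 3.1.
P(N ≥ 2) = 1 − P(N ≤ 1) ≈ 0.8153.

0.8153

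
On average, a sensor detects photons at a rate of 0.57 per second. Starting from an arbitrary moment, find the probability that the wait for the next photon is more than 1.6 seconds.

The wait for the next event is exponential with rate λ = 0.57 per second.
P(T > 1.6) = e^(−λt) = e^(−0.57 × 1.6) = e^(−0.912) ≈ 0.4017.

0.4017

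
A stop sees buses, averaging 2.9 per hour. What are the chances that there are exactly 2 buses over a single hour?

With mean μ = 2.9 per hour,
P(N = 2) = e^(−μ) μ^2/2! = e^(−2.9) · 2.9^2/2 ≈ 0.2314.

0.2314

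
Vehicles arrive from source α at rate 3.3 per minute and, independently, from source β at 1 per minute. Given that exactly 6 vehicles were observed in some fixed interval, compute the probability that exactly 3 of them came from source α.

0.1137

Given the total, each event is independently from source α with probability p = λ_α/(λ_α+λ_β) = 3.3/4.3 ≈ 0.7674.
So K ~ Binomial(6, 3.3/4.3): P(K = 3) = C(6,3) · (3.3/4.3)^3 · (1/4.3)^3 ≈ 0.1137.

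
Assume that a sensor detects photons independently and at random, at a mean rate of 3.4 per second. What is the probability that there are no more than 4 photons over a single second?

0.7442

With mean μ = 3.4 per second,
P(N ≤ 4) = Σ_{j=0}^{4} e^(−μ) μ^j/j! ≈ 0.7442.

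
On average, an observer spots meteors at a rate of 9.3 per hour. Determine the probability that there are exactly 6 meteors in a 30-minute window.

0.1343

Over the interval, μ = 9.3 × 0.5 = 4.65 (a 30-minute window = 0.5 hours).
P(N = 6) = e^(−μ) μ^6/6! = e^(−4.65) · 4.65^6/720 ≈ 0.1343.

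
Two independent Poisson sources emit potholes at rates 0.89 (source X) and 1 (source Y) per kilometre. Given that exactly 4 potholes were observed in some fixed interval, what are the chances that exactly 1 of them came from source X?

Given the total, each event is independently from source X with probability p = λ_X/(λ_X+λ_Y) = 0.89/1.89 ≈ 0.4709.
So K ~ Binomial(4, 0.89/1.89): P(K = 1) = C(4,1) · (0.89/1.89)^1 · (1/1.89)^3 ≈ 0.2790.

0.2790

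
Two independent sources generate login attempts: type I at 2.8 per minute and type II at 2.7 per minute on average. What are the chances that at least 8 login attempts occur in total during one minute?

0.1905

Independent Poisson processes superpose: combined rate λ = 2.8 + 2.7 = 5.5 per minute.
So μ = 5.5.
P(N ≥ 8) = 1 − P(N ≤ 7) ≈ 0.1905.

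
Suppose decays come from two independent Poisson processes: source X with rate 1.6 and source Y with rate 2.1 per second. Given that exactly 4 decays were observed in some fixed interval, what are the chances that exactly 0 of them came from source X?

Given the total, each event is independently from source X with probability p = λ_X/(λ_X+λ_Y) = 1.6/3.7 ≈ 0.4324.
So K ~ Binomial(4, 1.6/3.7): P(K = 0) = C(4,0) · (1.6/3.7)^0 · (2.1/3.7)^4 ≈ 0.1038.

0.1038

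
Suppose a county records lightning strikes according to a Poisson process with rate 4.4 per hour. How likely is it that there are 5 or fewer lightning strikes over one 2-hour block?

Over the interval, μ = 4.4 × 2 = 8.8 (a 2-hour block = 2 hours).
P(N ≤ 5) = Σ_{j=0}^{5} e^(−μ) μ^j/j! ≈ 0.1284.

0.1284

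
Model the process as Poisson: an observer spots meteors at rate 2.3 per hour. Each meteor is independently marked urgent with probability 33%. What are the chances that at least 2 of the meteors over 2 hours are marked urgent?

0.4482

Thinning: the meteors that are marked urgent themselves form a Poisson process with rate 0.33 × 2.3 = 0.759 per hour.
Over the interval, μ = 0.759 × 2 = 1.518 (2 hours).
P(N ≥ 2) = 1 − P(N ≤ 1) ≈ 0.4482.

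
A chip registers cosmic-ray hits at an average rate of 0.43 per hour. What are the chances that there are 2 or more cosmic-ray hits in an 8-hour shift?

Over the interval, μ = 0.43 × 8 = 3.44 (an 8-hour shift = 8 hours).
P(N ≥ 2) = 1 − P(N ≤ 1) = 1 − Σ_{j=0}^{1} e^(−μ) μ^j/j! ≈ 0.8576.

0.8576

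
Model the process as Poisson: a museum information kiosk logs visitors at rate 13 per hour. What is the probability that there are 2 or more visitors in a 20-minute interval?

Over the interval, μ = 13 × 1/3 ≈ 4.33333 (a 20-minute interval = 1/3 hours).
P(N ≥ 2) = 1 − P(N ≤ 1) = 1 − Σ_{j=0}^{1} e^(−μ) μ^j/j! ≈ 0.9300.

0.9300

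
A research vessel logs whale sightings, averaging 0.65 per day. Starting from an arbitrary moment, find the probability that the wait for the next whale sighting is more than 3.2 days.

The wait for the next event is exponential with rate λ = 0.65 per day.
P(T > 3.2) = e^(−λt) = e^(−0.65 × 3.2) = e^(−2.08) ≈ 0.1249.

0.1249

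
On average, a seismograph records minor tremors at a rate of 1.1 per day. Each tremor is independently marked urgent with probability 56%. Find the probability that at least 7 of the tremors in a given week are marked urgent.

0.1456

Thinning: the tremors that are marked urgent themselves form a Poisson process with rate 0.56 × 1.1 = 0.616 per day.
Over the interval, μ = 0.616 × 7 = 4.312 (a week = 7 days).
P(N ≥ 7) = 1 − P(N ≤ 6) ≈ 0.1456.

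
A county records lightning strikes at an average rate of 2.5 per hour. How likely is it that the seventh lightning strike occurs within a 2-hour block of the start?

0.2378

Over the interval, μ = 2.5 × 2 = 5 (a 2-hour block = 2 hours).
The seventh arrival falls in the interval iff at least 7 events occur there: P(S_7 ≤ t) = P(N ≥ 7) = 1 − P(N ≤ 6) ≈ 0.2378.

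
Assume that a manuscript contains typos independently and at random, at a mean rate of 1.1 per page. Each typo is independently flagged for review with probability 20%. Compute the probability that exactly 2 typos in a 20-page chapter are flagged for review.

0.1188

Thinning: the typos that are flagged for review themselves form a Poisson process with rate 0.2 × 1.1 = 0.22 per page.
Over the interval, μ = 0.22 × 20 = 4.4 (a 20-page chapter = 20 pages).
P(N = 2) = e^(−4.4) · 4.4^2/2! ≈ 0.1188.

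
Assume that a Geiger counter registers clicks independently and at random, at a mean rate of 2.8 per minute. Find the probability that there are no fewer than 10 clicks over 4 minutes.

Over the interval, μ = 2.8 × 4 = 11.2 (4 minutes).
P(N ≥ 10) = 1 − P(N ≤ 9) = 1 − Σ_{j=0}^{9} e^(−μ) μ^j/j! ≈ 0.6808.

0.6808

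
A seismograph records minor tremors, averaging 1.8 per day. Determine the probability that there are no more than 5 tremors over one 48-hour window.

Over the interval, μ = 1.8 × 2 = 3.6 (a 48-hour window = 2 days).
P(N ≤ 5) = Σ_{j=0}^{5} e^(−μ) μ^j/j! ≈ 0.8441.

0.8441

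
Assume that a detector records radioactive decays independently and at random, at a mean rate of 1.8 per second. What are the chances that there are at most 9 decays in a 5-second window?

Over the interval, μ = 1.8 × 5 = 9 (a 5-second window = 5 seconds).
P(N ≤ 9) = Σ_{j=0}^{9} e^(−μ) μ^j/j! ≈ 0.5874.

0.5874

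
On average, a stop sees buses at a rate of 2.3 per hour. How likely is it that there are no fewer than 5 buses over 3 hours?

0.8177

Over the interval, μ = 2.3 × 3 = 6.9 (3 hours).
P(N ≥ 5) = 1 − P(N ≤ 4) = 1 − Σ_{j=0}^{4} e^(−μ) μ^j/j! ≈ 0.8177.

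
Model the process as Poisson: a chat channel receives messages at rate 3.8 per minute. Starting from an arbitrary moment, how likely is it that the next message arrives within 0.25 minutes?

0.6133

Inter-arrival times are exponential with rate λ = 3.8 per minute.
P(T ≤ 0.25) = 1 − e^(−λt) = 1 − e^(−3.8 × 0.25) = 1 − e^(−0.95) ≈ 0.6133.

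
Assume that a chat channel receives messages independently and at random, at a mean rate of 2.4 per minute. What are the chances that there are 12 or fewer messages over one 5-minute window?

0.5760

Over the interval, μ = 2.4 × 5 = 12 (a 5-minute window = 5 minutes).
P(N ≤ 12) = Σ_{j=0}^{12} e^(−μ) μ^j/j! ≈ 0.5760.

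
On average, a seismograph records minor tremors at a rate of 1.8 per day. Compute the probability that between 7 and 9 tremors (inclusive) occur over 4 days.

0.3893

Over the interval, μ = 1.8 × 4 = 7.2 (4 days).
P(7 ≤ N ≤ 9) = Σ_{j=7}^{9} e^(−7.2) · 7.2^j/j! ≈ 0.3893.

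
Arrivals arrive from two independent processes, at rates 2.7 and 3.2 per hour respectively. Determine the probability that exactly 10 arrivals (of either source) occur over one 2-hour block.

Independent Poisson processes superpose: combined rate λ = 2.7 + 3.2 = 5.9 per hour.
Over the interval, μ = 5.9 × 2 = 11.8 (a 2-hour block = 2 hours).
P(N = 10) = e^(−11.8) · 11.8^10/10! ≈ 0.1082.

0.1082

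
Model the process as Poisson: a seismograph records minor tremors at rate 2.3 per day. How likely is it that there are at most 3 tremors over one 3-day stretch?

0.0871

Over the interval, μ = 2.3 × 3 = 6.9 (a 3-day stretch = 3 days).
P(N ≤ 3) = Σ_{j=0}^{3} e^(−μ) μ^j/j! ≈ 0.0871.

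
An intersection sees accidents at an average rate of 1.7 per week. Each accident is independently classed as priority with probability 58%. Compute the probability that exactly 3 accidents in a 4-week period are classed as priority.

0.1981

Thinning: the accidents that are classed as priority themselves form a Poisson process with rate 0.58 × 1.7 = 0.986 per week.
Over the interval, μ = 0.986 × 4 = 3.944 (a 4-week period = 4 weeks).
P(N = 3) = e^(−3.944) · 3.944^3/3! ≈ 0.1981.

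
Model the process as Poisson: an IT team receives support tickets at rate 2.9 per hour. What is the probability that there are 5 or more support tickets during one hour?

0.1682

With mean μ = 2.9 per hour,
P(N ≥ 5) = 1 − P(N ≤ 4) = 1 − Σ_{j=0}^{4} e^(−μ) μ^j/j! ≈ 0.1682.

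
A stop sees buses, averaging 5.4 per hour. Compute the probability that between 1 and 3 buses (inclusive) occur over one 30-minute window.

Over the interval, μ = 5.4 × 0.5 = 2.7 (a 30-minute window = 0.5 hours).
P(1 ≤ N ≤ 3) = Σ_{j=1}^{3} e^(−2.7) · 2.7^j/j! ≈ 0.6469.

0.6469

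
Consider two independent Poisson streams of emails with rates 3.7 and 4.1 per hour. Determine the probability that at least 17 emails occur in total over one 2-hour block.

Independent Poisson processes superpose: combined rate λ = 3.7 + 4.1 = 7.8 per hour.
Over the interval, μ = 7.8 × 2 = 15.6 (a 2-hour block = 2 hours).
P(N ≥ 17) = 1 − P(N ≤ 16) ≈ 0.3944.

0.3944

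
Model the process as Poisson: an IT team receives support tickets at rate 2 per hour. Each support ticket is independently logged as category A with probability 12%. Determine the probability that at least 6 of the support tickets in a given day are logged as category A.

Thinning: the support tickets that are logged as category A themselves form a Poisson process with rate 0.12 × 2 = 0.24 per hour.
Over the interval, μ = 0.24 × 24 = 5.76 (a day = 24 hours).
P(N ≥ 6) = 1 − P(N ≤ 5) ≈ 0.5150.

0.5150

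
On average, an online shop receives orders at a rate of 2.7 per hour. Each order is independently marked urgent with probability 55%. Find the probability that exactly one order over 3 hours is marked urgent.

0.0518

Thinning: the orders that are marked urgent themselves form a Poisson process with rate 0.55 × 2.7 = 1.485 per hour.
Over the interval, μ = 1.485 × 3 = 4.455 (3 hours).
P(N = 1) = e^(−4.455) · 4.455^1/1! ≈ 0.0518.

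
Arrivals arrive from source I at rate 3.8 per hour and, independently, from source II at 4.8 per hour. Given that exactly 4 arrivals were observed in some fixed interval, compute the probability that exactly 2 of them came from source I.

0.3649

Given the total, each event is independently from source I with probability p = λ_I/(λ_I+λ_II) = 3.8/8.6 ≈ 0.4419.
So K ~ Binomial(4, 3.8/8.6): P(K = 2) = C(4,2) · (3.8/8.6)^2 · (4.8/8.6)^2 ≈ 0.3649.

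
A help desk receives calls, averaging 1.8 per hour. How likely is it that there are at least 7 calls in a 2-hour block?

Over the interval, μ = 1.8 × 2 = 3.6 (a 2-hour block = 2 hours).
P(N ≥ 7) = 1 − P(N ≤ 6) = 1 − Σ_{j=0}^{6} e^(−μ) μ^j/j! ≈ 0.0733.

0.0733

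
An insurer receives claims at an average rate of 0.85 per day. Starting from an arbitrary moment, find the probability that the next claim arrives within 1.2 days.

0.6394

Inter-arrival times are exponential with rate λ = 0.85 per day.
P(T ≤ 1.2) = 1 − e^(−λt) = 1 − e^(−0.85 × 1.2) = 1 − e^(−1.02) ≈ 0.6394.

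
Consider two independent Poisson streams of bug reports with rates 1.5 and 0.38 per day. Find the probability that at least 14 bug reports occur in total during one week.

0.4445

Independent Poisson processes superpose: combined rate λ = 1.5 + 0.38 = 1.88 per day.
Over the interval, μ = 1.88 × 7 = 13.16 (a week = 7 days).
P(N ≥ 14) = 1 − P(N ≤ 13) ≈ 0.4445.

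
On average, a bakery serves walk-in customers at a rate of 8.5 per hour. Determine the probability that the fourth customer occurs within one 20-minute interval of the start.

0.3155

Over the interval, μ = 8.5 × 1/3 ≈ 2.83333 (a 20-minute interval = 1/3 hours).
The fourth arrival falls in the interval iff at least 4 events occur there: P(S_4 ≤ t) = P(N ≥ 4) = 1 − P(N ≤ 3) ≈ 0.3155.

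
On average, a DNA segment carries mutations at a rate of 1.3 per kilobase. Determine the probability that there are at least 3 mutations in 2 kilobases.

0.4816

Over the interval, μ = 1.3 × 2 = 2.6 (2 kilobases).
P(N ≥ 3) = 1 − P(N ≤ 2) = 1 − Σ_{j=0}^{2} e^(−μ) μ^j/j! ≈ 0.4816.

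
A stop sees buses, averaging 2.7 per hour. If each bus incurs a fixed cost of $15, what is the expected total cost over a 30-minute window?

$20.25

E[N] = 2.7 × 0.5 = 1.35 (a 30-minute window = 0.5 hours); E[cost] = 1.35 × $15 = $20.25.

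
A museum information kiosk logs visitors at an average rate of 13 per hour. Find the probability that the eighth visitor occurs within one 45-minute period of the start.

0.7564

Over the interval, μ = 13 × 0.75 = 9.75 (a 45-minute period = 0.75 hours).
The eighth arrival falls in the interval iff at least 8 events occur there: P(S_8 ≤ t) = P(N ≥ 8) = 1 − P(N ≤ 7) ≈ 0.7564.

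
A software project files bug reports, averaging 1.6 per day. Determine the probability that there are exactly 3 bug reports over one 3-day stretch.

0.1517

Over the interval, μ = 1.6 × 3 = 4.8 (a 3-day stretch = 3 days).
P(N = 3) = e^(−μ) μ^3/3! = e^(−4.8) · 4.8^3/6 ≈ 0.1517.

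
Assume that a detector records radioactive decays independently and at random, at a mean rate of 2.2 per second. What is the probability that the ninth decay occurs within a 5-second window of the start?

Over the interval, μ = 2.2 × 5 = 11 (a 5-second window = 5 seconds).
The ninth arrival falls in the interval iff at least 9 events occur there: P(S_9 ≤ t) = P(N ≥ 9) = 1 − P(N ≤ 8) ≈ 0.7680.

0.7680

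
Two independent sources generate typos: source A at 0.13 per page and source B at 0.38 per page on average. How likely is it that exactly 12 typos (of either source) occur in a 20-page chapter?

0.0984

Independent Poisson processes superpose: combined rate λ = 0.13 + 0.38 = 0.51 per page.
Over the interval, μ = 0.51 × 20 = 10.2 (a 20-page chapter = 20 pages).
P(N = 12) = e^(−10.2) · 10.2^12/12! ≈ 0.0984.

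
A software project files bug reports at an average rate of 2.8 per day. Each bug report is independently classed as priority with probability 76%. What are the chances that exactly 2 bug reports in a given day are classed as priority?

Thinning: the bug reports that are classed as priority themselves form a Poisson process with rate 0.76 × 2.8 = 2.128 per day.
So μ = 2.128.
P(N = 2) = e^(−2.128) · 2.128^2/2! ≈ 0.2696.

0.2696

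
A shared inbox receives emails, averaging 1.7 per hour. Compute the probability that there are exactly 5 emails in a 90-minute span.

0.0702

Over the interval, μ = 1.7 × 1.5 = 2.55 (a 90-minute span = 1.5 hours).
P(N = 5) = e^(−μ) μ^5/5! = e^(−2.55) · 2.55^5/120 ≈ 0.0702.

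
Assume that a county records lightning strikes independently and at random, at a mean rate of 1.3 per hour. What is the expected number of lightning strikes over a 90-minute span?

E[N] = λt = 1.3 × 1.5 = 1.95 (a 90-minute span = 1.5 hours).

1.95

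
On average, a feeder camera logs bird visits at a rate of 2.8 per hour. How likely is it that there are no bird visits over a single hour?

With mean μ = 2.8 per hour,
P(N = 0) = e^(−μ) μ^0/0! = e^(−2.8) · 2.8^0/1 ≈ 0.0608.

0.0608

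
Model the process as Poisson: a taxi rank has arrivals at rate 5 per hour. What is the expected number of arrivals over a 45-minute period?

E[N] = λt = 5 × 0.75 = 3.75 (a 45-minute period = 0.75 hours).

3.75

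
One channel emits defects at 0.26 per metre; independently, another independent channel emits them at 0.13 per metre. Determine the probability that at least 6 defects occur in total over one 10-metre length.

Independent Poisson processes superpose: combined rate λ = 0.26 + 0.13 = 0.39 per metre.
Over the interval, μ = 0.39 × 10 = 3.9 (a 10-metre length = 10 metres).
P(N ≥ 6) = 1 − P(N ≤ 5) ≈ 0.1994.

0.1994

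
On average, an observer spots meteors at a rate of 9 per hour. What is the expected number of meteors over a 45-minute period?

6.75

E[N] = λt = 9 × 0.75 = 6.75 (a 45-minute period = 0.75 hours).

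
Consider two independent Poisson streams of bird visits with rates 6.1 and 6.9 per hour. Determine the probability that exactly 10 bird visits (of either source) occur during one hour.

0.0859

Independent Poisson processes superpose: combined rate λ = 6.1 + 6.9 = 13 per hour.
So μ = 13.
P(N = 10) = e^(−13) · 13^10/10! ≈ 0.0859.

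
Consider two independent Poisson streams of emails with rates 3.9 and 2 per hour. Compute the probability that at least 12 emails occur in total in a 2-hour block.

0.5153

Independent Poisson processes superpose: combined rate λ = 3.9 + 2 = 5.9 per hour.
Over the interval, μ = 5.9 × 2 = 11.8 (a 2-hour block = 2 hours).
P(N ≥ 12) = 1 − P(N ≤ 11) ≈ 0.5153.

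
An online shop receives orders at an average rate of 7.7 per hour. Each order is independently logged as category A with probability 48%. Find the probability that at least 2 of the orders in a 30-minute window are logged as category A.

Thinning: the orders that are logged as category A themselves form a Poisson process with rate 0.48 × 7.7 = 3.696 per hour.
Over the interval, μ = 3.696 × 0.5 = 1.848 (a 30-minute window = 0.5 hours).
P(N ≥ 2) = 1 − P(N ≤ 1) ≈ 0.5513.

0.5513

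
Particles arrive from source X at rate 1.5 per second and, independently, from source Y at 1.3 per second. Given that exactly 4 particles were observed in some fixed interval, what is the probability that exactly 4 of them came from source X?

0.0824

Given the total, each event is independently from source X with probability p = λ_X/(λ_X+λ_Y) = 1.5/2.8 ≈ 0.5357.
So K ~ Binomial(4, 1.5/2.8): P(K = 4) = C(4,4) · (1.5/2.8)^4 · (1.3/2.8)^0 ≈ 0.0824.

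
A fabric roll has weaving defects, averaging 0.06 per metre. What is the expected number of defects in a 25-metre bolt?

1.5

E[N] = λt = 0.06 × 25 = 1.5 (a 25-metre bolt = 25 metres).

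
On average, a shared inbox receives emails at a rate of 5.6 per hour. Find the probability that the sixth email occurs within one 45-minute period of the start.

0.2469

Over the interval, μ = 5.6 × 0.75 = 4.2 (a 45-minute period = 0.75 hours).
The sixth arrival falls in the interval iff at least 6 events occur there: P(S_6 ≤ t) = P(N ≥ 6) = 1 − P(N ≤ 5) ≈ 0.2469.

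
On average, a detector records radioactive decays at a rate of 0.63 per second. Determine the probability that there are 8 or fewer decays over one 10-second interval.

Over the interval, μ = 0.63 × 10 = 6.3 (a 10-second interval = 10 seconds).
P(N ≤ 8) = Σ_{j=0}^{8} e^(−μ) μ^j/j! ≈ 0.8148.

0.8148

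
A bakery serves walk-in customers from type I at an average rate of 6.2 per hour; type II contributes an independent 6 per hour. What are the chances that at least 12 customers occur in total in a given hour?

0.5611

Independent Poisson processes superpose: combined rate λ = 6.2 + 6 = 12.2 per hour.
So μ = 12.2.
P(N ≥ 12) = 1 − P(N ≤ 11) ≈ 0.5611.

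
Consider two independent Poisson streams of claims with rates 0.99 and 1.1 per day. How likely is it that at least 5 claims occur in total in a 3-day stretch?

Independent Poisson processes superpose: combined rate λ = 0.99 + 1.1 = 2.09 per day.
Over the interval, μ = 2.09 × 3 = 6.27 (a 3-day stretch = 3 days).
P(N ≥ 5) = 1 − P(N ≤ 4) ≈ 0.7495.

0.7495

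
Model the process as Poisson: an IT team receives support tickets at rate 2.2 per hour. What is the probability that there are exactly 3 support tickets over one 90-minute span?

Over the interval, μ = 2.2 × 1.5 = 3.3 (a 90-minute span = 1.5 hours).
P(N = 3) = e^(−μ) μ^3/3! = e^(−3.3) · 3.3^3/6 ≈ 0.2209.

0.2209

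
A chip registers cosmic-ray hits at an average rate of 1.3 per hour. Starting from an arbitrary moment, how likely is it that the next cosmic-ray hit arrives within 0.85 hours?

Inter-arrival times are exponential with rate λ = 1.3 per hour.
P(T ≤ 0.85) = 1 − e^(−λt) = 1 − e^(−1.3 × 0.85) = 1 − e^(−1.105) ≈ 0.6688.

0.6688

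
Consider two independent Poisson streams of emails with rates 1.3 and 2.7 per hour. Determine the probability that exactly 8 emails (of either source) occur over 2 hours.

0.1396

Independent Poisson processes superpose: combined rate λ = 1.3 + 2.7 = 4 per hour.
Over the interval, μ = 4 × 2 = 8 (2 hours).
P(N = 8) = e^(−8) · 8^8/8! ≈ 0.1396.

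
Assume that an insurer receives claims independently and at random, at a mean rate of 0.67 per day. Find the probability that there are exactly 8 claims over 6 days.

Over the interval, μ = 0.67 × 6 = 4.02 (6 days).
P(N = 8) = e^(−μ) μ^8/8! = e^(−4.02) · 4.02^8/40320 ≈ 0.0304.

0.0304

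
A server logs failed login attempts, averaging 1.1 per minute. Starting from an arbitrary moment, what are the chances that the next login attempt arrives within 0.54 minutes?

0.4479

Inter-arrival times are exponential with rate λ = 1.1 per minute.
P(T ≤ 0.54) = 1 − e^(−λt) = 1 − e^(−1.1 × 0.54) = 1 − e^(−0.594) ≈ 0.4479.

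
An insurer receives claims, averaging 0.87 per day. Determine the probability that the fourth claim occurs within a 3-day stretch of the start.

Over the interval, μ = 0.87 × 3 = 2.61 (a 3-day stretch = 3 days).
The fourth arrival falls in the interval iff at least 4 events occur there: P(S_4 ≤ t) = P(N ≥ 4) = 1 − P(N ≤ 3) ≈ 0.2662.

0.2662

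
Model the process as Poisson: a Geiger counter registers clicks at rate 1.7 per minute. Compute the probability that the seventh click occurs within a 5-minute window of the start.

Over the interval, μ = 1.7 × 5 = 8.5 (a 5-minute window = 5 minutes).
The seventh arrival falls in the interval iff at least 7 events occur there: P(S_7 ≤ t) = P(N ≥ 7) = 1 − P(N ≤ 6) ≈ 0.7438.

0.7438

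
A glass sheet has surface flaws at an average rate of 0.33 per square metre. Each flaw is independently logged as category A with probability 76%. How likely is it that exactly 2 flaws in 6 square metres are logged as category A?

Thinning: the flaws that are logged as category A themselves form a Poisson process with rate 0.76 × 0.33 = 0.2508 per square metre.
Over the interval, μ = 0.2508 × 6 = 1.5048 (6 square metres).
P(N = 2) = e^(−1.5048) · 1.5048^2/2! ≈ 0.2514.

0.2514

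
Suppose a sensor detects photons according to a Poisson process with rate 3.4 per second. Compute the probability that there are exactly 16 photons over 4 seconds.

0.0812

Over the interval, μ = 3.4 × 4 = 13.6 (4 seconds).
P(N = 16) = e^(−μ) μ^16/16! = e^(−13.6) · 13.6^16/20922789888000 ≈ 0.0812.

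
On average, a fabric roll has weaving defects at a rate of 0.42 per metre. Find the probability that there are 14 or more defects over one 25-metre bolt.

Over the interval, μ = 0.42 × 25 = 10.5 (a 25-metre bolt = 25 metres).
P(N ≥ 14) = 1 − P(N ≤ 13) = 1 − Σ_{j=0}^{13} e^(−μ) μ^j/j! ≈ 0.1747.

0.1747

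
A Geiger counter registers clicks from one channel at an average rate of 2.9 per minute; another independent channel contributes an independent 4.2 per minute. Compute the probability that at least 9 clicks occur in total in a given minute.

Independent Poisson processes superpose: combined rate λ = 2.9 + 4.2 = 7.1 per minute.
So μ = 7.1.
P(N ≥ 9) = 1 − P(N ≤ 8) ≈ 0.2840.

0.2840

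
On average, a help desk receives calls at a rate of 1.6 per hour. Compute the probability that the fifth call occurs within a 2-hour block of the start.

Over the interval, μ = 1.6 × 2 = 3.2 (a 2-hour block = 2 hours).
The fifth arrival falls in the interval iff at least 5 events occur there: P(S_5 ≤ t) = P(N ≥ 5) = 1 − P(N ≤ 4) ≈ 0.2194.

0.2194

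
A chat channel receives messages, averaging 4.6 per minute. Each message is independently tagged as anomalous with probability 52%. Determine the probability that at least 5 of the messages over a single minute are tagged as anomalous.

0.0949

Thinning: the messages that are tagged as anomalous themselves form a Poisson process with rate 0.52 × 4.6 = 2.392 per minute.
So μ = 2.392.
P(N ≥ 5) = 1 − P(N ≤ 4) ≈ 0.0949.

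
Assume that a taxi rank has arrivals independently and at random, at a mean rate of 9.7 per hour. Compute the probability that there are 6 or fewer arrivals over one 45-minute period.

0.4096

Over the interval, μ = 9.7 × 0.75 = 7.275 (a 45-minute period = 0.75 hours).
P(N ≤ 6) = Σ_{j=0}^{6} e^(−μ) μ^j/j! ≈ 0.4096.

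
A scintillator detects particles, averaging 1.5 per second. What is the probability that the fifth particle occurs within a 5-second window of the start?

0.8679

Over the interval, μ = 1.5 × 5 = 7.5 (a 5-second window = 5 seconds).
The fifth arrival falls in the interval iff at least 5 events occur there: P(S_5 ≤ t) = P(N ≥ 5) = 1 − P(N ≤ 4) ≈ 0.8679.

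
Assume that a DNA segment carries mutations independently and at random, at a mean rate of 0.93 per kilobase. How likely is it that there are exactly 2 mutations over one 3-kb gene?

Over the interval, μ = 0.93 × 3 = 2.79 (a 3-kb gene = 3 kilobases).
P(N = 2) = e^(−μ) μ^2/2! = e^(−2.79) · 2.79^2/2 ≈ 0.2391.

0.2391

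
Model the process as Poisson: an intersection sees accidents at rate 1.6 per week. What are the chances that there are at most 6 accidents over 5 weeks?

Over the interval, μ = 1.6 × 5 = 8 (5 weeks).
P(N ≤ 6) = Σ_{j=0}^{6} e^(−μ) μ^j/j! ≈ 0.3134.

0.3134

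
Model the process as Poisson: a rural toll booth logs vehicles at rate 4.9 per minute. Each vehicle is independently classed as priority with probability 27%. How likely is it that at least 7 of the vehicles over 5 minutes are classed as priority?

0.4915

Thinning: the vehicles that are classed as priority themselves form a Poisson process with rate 0.27 × 4.9 = 1.323 per minute.
Over the interval, μ = 1.323 × 5 = 6.615 (5 minutes).
P(N ≥ 7) = 1 − P(N ≤ 6) ≈ 0.4915.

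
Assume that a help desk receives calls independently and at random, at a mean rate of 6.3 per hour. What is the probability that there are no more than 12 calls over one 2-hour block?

Over the interval, μ = 6.3 × 2 = 12.6 (a 2-hour block = 2 hours).
P(N ≤ 12) = Σ_{j=0}^{12} e^(−μ) μ^j/j! ≈ 0.5077.

0.5077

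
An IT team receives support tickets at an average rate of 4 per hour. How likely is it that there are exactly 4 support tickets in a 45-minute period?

0.1680

Over the interval, μ = 4 × 0.75 = 3 (a 45-minute period = 0.75 hours).
P(N = 4) = e^(−μ) μ^4/4! = e^(−3) · 3^4/24 ≈ 0.1680.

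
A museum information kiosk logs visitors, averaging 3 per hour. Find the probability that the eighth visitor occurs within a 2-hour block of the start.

0.2560

Over the interval, μ = 3 × 2 = 6 (a 2-hour block = 2 hours).
The eighth arrival falls in the interval iff at least 8 events occur there: P(S_8 ≤ t) = P(N ≥ 8) = 1 − P(N ≤ 7) ≈ 0.2560.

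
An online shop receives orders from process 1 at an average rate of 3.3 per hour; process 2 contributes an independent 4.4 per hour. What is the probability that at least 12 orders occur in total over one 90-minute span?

0.4861

Independent Poisson processes superpose: combined rate λ = 3.3 + 4.4 = 7.7 per hour.
Over the interval, μ = 7.7 × 1.5 = 11.55 (a 90-minute span = 1.5 hours).
P(N ≥ 12) = 1 − P(N ≤ 11) ≈ 0.4861.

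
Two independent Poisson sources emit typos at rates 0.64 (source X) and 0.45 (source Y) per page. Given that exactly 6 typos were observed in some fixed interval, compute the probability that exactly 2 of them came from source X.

Given the total, each event is independently from source X with probability p = λ_X/(λ_X+λ_Y) = 0.64/1.09 ≈ 0.5872.
So K ~ Binomial(6, 0.64/1.09): P(K = 2) = C(6,2) · (0.64/1.09)^2 · (0.45/1.09)^4 ≈ 0.1502.

0.1502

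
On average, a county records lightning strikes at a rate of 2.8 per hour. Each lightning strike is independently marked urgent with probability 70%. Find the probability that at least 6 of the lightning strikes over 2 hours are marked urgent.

Thinning: the lightning strikes that are marked urgent themselves form a Poisson process with rate 0.7 × 2.8 = 1.96 per hour.
Over the interval, μ = 1.96 × 2 = 3.92 (2 hours).
P(N ≥ 6) = 1 − P(N ≤ 5) ≈ 0.2025.

0.2025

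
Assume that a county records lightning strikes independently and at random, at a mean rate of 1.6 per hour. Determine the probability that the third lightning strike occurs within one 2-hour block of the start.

0.6201

Over the interval, μ = 1.6 × 2 = 3.2 (a 2-hour block = 2 hours).
The third arrival falls in the interval iff at least 3 events occur there: P(S_3 ≤ t) = P(N ≥ 3) = 1 − P(N ≤ 2) ≈ 0.6201.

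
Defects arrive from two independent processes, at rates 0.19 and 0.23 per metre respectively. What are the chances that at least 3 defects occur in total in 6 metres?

Independent Poisson processes superpose: combined rate λ = 0.19 + 0.23 = 0.42 per metre.
Over the interval, μ = 0.42 × 6 = 2.52 (6 metres).
P(N ≥ 3) = 1 − P(N ≤ 2) ≈ 0.4613.

0.4613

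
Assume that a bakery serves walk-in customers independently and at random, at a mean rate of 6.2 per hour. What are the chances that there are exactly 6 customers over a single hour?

With mean μ = 6.2 per hour,
P(N = 6) = e^(−μ) μ^6/6! = e^(−6.2) · 6.2^6/720 ≈ 0.1601.

0.1601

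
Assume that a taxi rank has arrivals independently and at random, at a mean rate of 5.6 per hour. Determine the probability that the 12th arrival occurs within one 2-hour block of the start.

Over the interval, μ = 5.6 × 2 = 11.2 (a 2-hour block = 2 hours).
The 12th arrival falls in the interval iff at least 12 events occur there: P(S_12 ≤ t) = P(N ≥ 12) = 1 − P(N ≤ 11) ≈ 0.4446.

0.4446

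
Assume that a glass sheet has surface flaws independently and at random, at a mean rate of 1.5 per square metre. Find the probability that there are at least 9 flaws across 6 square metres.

Over the interval, μ = 1.5 × 6 = 9 (6 square metres).
P(N ≥ 9) = 1 − P(N ≤ 8) = 1 − Σ_{j=0}^{8} e^(−μ) μ^j/j! ≈ 0.5443.

0.5443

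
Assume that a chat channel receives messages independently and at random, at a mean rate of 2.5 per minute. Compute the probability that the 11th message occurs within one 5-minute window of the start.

Over the interval, μ = 2.5 × 5 = 12.5 (a 5-minute window = 5 minutes).
The 11th arrival falls in the interval iff at least 11 events occur there: P(S_11 ≤ t) = P(N ≥ 11) = 1 − P(N ≤ 10) ≈ 0.7029.

0.7029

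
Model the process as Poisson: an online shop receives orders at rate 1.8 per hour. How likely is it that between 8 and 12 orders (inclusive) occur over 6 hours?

0.5538

Over the interval, μ = 1.8 × 6 = 10.8 (6 hours).
P(8 ≤ N ≤ 12) = Σ_{j=8}^{12} e^(−10.8) · 10.8^j/j! ≈ 0.5538.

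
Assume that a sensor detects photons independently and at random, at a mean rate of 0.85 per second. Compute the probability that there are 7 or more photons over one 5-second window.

0.1383

Over the interval, μ = 0.85 × 5 = 4.25 (a 5-second window = 5 seconds).
P(N ≥ 7) = 1 − P(N ≤ 6) = 1 − Σ_{j=0}^{6} e^(−μ) μ^j/j! ≈ 0.1383.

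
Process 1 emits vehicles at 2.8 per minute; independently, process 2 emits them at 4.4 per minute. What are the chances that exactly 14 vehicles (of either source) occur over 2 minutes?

0.1054

Independent Poisson processes superpose: combined rate λ = 2.8 + 4.4 = 7.2 per minute.
Over the interval, μ = 7.2 × 2 = 14.4 (2 minutes).
P(N = 14) = e^(−14.4) · 14.4^14/14! ≈ 0.1054.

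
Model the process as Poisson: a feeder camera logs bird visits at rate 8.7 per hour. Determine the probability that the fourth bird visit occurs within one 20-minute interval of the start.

Over the interval, μ = 8.7 × 1/3 = 2.9 (a 20-minute interval = 1/3 hours).
The fourth arrival falls in the interval iff at least 4 events occur there: P(S_4 ≤ t) = P(N ≥ 4) = 1 − P(N ≤ 3) ≈ 0.3304.

0.3304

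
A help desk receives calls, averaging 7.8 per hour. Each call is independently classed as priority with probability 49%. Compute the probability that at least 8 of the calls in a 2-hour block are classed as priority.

Thinning: the calls that are classed as priority themselves form a Poisson process with rate 0.49 × 7.8 = 3.822 per hour.
Over the interval, μ = 3.822 × 2 = 7.644 (a 2-hour block = 2 hours).
P(N ≥ 8) = 1 − P(N ≤ 7) ≈ 0.4963.

0.4963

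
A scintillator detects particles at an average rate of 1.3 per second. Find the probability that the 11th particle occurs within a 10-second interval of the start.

Over the interval, μ = 1.3 × 10 = 13 (a 10-second interval = 10 seconds).
The 11th arrival falls in the interval iff at least 11 events occur there: P(S_11 ≤ t) = P(N ≥ 11) = 1 − P(N ≤ 10) ≈ 0.7483.

0.7483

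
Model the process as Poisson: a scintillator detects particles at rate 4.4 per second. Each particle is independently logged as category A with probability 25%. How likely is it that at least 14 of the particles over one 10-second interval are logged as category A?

Thinning: the particles that are logged as category A themselves form a Poisson process with rate 0.25 × 4.4 = 1.1 per second.
Over the interval, μ = 1.1 × 10 = 11 (a 10-second interval = 10 seconds).
P(N ≥ 14) = 1 − P(N ≤ 13) ≈ 0.2187.

0.2187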